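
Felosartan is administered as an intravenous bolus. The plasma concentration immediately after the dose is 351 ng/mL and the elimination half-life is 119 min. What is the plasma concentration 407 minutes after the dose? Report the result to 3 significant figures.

k = ln 2 / 119 = 0.005825 min⁻¹
C(t) = C₀ e^(−kt) = 351 × e^(−0.005825 × 407) = 351 × e^(−2.371) = 351 × 0.09342 ≈ 32.8 ng/mL

32.8 ng/mL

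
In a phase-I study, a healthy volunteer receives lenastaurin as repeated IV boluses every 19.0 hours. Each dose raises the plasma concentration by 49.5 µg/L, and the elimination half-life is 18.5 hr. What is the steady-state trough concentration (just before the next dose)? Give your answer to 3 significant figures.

k = ln 2 / 18.5 = 0.03747 hr⁻¹
Fraction remaining after one interval: e^(−kτ) = e^(−0.03747 × 19.0) = 0.4907
R = 1 / (1 − 0.4907) = 1.964
Css,max = 49.5 × 1.964 = 97.20 µg/L
Css,min = Css,max × e^(−kτ) = 97.20 × 0.4907 ≈ 47.7 µg/L

47.7 µg/L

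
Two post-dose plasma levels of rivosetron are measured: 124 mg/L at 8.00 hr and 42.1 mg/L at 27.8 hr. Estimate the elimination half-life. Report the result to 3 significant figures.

12.7 hours

k = ln(C₁/C₂) / (t₂ − t₁) = ln(124/42.1) / (27.8 − 8.00)
  = 1.080 / 19.80 = 0.05456 hr⁻¹
t½ = ln 2 / k = ln 2 / 0.05456 ≈ 12.7 hours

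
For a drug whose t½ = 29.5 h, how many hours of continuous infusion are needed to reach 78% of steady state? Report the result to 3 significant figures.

64.4 hours

k = ln 2 / 29.5 = 0.02350 h⁻¹
f = 1 − e^(−kt)  ⇒  t = −ln(1 − f) / k
t = −ln(1 − 0.78) / 0.02350 = 1.514 / 0.02350 ≈ 64.4 hours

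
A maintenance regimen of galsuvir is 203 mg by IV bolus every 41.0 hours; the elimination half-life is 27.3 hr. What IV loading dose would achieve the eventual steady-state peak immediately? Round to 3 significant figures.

k = ln 2 / 27.3 = 0.02539 hr⁻¹
Accumulation ratio R = 1 / (1 − e^(−kτ)) = 1 / (1 − e^(−0.02539×41.0)) = 1 / (1 − 0.3531) = 1.546
Loading dose = maintenance dose × R = 203 × 1.546 ≈ 314 mg

314 mg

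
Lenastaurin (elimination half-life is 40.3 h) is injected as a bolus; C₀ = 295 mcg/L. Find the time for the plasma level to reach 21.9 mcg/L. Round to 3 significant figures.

151 hours

k = ln 2 / 40.3 = 0.01720 h⁻¹
C(t) = C₀ e^(−kt)  ⇒  t = ln(C₀/C) / k
t = ln(295/21.9) / 0.01720 = 2.600 / 0.01720 ≈ 151 hours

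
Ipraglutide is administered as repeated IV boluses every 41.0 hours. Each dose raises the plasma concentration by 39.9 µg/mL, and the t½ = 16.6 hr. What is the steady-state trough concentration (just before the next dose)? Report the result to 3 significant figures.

8.79 µg/mL

k = ln 2 / 16.6 = 0.04176 hr⁻¹
Fraction remaining after one interval: e^(−kτ) = e^(−0.04176 × 41.0) = 0.1805
R = 1 / (1 − 0.1805) = 1.220
Css,max = 39.9 × 1.220 = 48.69 µg/mL
Css,min = Css,max × e^(−kτ) = 48.69 × 0.1805 ≈ 8.79 µg/mL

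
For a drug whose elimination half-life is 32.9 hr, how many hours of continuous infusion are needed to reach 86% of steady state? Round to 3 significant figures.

93.3 hours

k = ln 2 / 32.9 = 0.02107 hr⁻¹
f = 1 − e^(−kt)  ⇒  t = −ln(1 − f) / k
t = −ln(1 − 0.86) / 0.02107 = 1.966 / 0.02107 ≈ 93.3 hours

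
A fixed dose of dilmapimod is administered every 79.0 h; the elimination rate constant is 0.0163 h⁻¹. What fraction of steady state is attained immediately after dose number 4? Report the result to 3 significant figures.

0.994

f_n = 1 − e^(−nkτ) = 1 − e^(−4 × 0.01630 × 79.0) = 1 − e^(−5.151) = 1 − 0.005795 ≈ 0.994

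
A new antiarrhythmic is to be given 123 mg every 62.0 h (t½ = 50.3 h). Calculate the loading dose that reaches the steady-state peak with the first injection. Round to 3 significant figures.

k = ln 2 / 50.3 = 0.01378 h⁻¹
Accumulation ratio R = 1 / (1 − e^(−kτ)) = 1 / (1 − e^(−0.01378×62.0)) = 1 / (1 − 0.4255) = 1.741
Loading dose = maintenance dose × R = 123 × 1.741 ≈ 214 mg

214 mg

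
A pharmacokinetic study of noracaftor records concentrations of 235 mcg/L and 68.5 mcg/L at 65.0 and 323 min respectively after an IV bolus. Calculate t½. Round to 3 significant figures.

k = ln(C₁/C₂) / (t₂ − t₁) = ln(235/68.5) / (323 − 65.0)
  = 1.233 / 258.0 = 0.004778 min⁻¹
t½ = ln 2 / k = ln 2 / 0.004778 ≈ 145 minutes

145 minutes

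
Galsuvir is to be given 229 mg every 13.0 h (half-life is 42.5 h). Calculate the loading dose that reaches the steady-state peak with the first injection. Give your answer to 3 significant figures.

1200 mg

k = ln 2 / 42.5 = 0.01631 h⁻¹
Accumulation ratio R = 1 / (1 − e^(−kτ)) = 1 / (1 − e^(−0.01631×13.0)) = 1 / (1 − 0.8089) = 5.234
Loading dose = maintenance dose × R = 229 × 5.234 ≈ 1200 mg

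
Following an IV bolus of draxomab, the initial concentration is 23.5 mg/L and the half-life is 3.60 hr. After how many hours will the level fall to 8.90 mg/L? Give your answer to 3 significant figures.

5.04 hours

k = ln 2 / 3.60 = 0.1925 hr⁻¹
C(t) = C₀ e^(−kt)  ⇒  t = ln(C₀/C) / k
t = ln(23.5/8.90) / 0.1925 = 0.9709 / 0.1925 ≈ 5.04 hours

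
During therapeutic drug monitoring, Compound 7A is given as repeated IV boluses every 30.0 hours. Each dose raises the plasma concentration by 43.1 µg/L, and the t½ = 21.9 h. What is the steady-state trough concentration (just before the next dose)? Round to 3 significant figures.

k = ln 2 / 21.9 = 0.03165 h⁻¹
Fraction remaining after one interval: e^(−kτ) = e^(−0.03165 × 30.0) = 0.3869
R = 1 / (1 − 0.3869) = 1.631
Css,max = 43.1 × 1.631 = 70.30 µg/L
Css,min = Css,max × e^(−kτ) = 70.30 × 0.3869 ≈ 27.2 µg/L

27.2 µg/L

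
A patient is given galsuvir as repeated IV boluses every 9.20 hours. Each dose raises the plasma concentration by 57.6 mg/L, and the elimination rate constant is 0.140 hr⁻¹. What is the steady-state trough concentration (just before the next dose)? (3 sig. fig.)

Fraction remaining after one interval: e^(−kτ) = e^(−0.1400 × 9.20) = 0.2758
R = 1 / (1 − 0.2758) = 1.381
Css,max = 57.6 × 1.381 = 79.54 mg/L
Css,min = Css,max × e^(−kτ) = 79.54 × 0.2758 ≈ 21.9 mg/L

21.9 mg/L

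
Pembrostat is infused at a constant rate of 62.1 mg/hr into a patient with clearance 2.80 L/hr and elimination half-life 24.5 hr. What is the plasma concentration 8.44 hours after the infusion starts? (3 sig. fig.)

4.71 µg/mL

Css = rate / CL = 62.1 / 2.80 = 22.18 µg/mL
k = ln 2 / 24.5 = 0.02829 hr⁻¹
C(t) = Css (1 − e^(−kt)) = 22.18 × (1 − e^(−0.2388)) = 22.18 × 0.2124 ≈ 4.71 µg/mL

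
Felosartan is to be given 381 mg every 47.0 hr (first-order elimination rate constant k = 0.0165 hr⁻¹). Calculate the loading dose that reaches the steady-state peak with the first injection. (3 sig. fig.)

Accumulation ratio R = 1 / (1 − e^(−kτ)) = 1 / (1 − e^(−0.01650×47.0)) = 1 / (1 − 0.4605) = 1.853
Loading dose = maintenance dose × R = 381 × 1.853 ≈ 706 mg

706 mg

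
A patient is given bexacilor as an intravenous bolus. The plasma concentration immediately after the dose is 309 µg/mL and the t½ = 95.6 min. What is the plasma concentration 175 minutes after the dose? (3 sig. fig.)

k = ln 2 / 95.6 = 0.007250 min⁻¹
175 min is 1.831 half-lives, so C = 309 × (1/2)^1.831 = 309 × 0.2812 ≈ 86.9 µg/mL

86.9 µg/mL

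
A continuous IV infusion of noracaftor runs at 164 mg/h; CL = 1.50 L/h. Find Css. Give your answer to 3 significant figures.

Css = infusion rate / CL = 164 / 1.50 ≈ 109 µg/mL

109 µg/mL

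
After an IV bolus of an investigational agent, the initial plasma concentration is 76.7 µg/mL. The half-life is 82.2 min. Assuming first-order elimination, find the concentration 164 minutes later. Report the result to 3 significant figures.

k = ln 2 / 82.2 = 0.008432 min⁻¹
164 min is 1.995 half-lives, so C = 76.7 × (1/2)^1.995 = 76.7 × 0.2508 ≈ 19.2 µg/mL

19.2 µg/mL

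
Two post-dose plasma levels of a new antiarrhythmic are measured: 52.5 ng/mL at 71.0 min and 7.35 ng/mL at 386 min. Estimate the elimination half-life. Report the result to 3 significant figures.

111 minutes

k = ln(C₁/C₂) / (t₂ − t₁) = ln(52.5/7.35) / (386 − 71.0)
  = 1.966 / 315.0 = 0.006242 min⁻¹
t½ = ln 2 / k = ln 2 / 0.006242 ≈ 111 minutes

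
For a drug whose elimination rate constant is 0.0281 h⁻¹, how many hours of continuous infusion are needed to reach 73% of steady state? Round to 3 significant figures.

f = 1 − e^(−kt)  ⇒  t = −ln(1 − f) / k
t = −ln(1 − 0.73) / 0.02810 = 1.309 / 0.02810 ≈ 46.6 hours

46.6 hours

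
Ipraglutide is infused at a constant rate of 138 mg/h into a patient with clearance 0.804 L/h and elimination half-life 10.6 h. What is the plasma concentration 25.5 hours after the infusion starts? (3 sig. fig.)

139 mg/L

Css = rate / CL = 138 / 0.804 = 171.6 mg/L
k = ln 2 / 10.6 = 0.06539 h⁻¹
C(t) = Css (1 − e^(−kt)) = 171.6 × (1 − e^(−1.667)) = 171.6 × 0.8113 ≈ 139 mg/L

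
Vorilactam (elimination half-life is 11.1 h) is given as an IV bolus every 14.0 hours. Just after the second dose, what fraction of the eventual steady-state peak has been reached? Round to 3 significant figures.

k = ln 2 / 11.1 = 0.06245 h⁻¹
f_n = 1 − e^(−nkτ) = 1 − e^(−2 × 0.06245 × 14.0) = 1 − e^(−1.748) = 1 − 0.1740 ≈ 0.826

0.826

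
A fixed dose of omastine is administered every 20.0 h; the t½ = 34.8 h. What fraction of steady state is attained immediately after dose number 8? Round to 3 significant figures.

0.959

k = ln 2 / 34.8 = 0.01992 h⁻¹
f_n = 1 − e^(−nkτ) = 1 − e^(−8 × 0.01992 × 20.0) = 1 − e^(−3.187) = 1 − 0.04130 ≈ 0.959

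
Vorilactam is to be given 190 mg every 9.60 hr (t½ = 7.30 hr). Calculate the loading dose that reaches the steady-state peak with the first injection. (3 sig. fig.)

318 mg

k = ln 2 / 7.30 = 0.09495 hr⁻¹
Accumulation ratio R = 1 / (1 − e^(−kτ)) = 1 / (1 − e^(−0.09495×9.60)) = 1 / (1 − 0.4019) = 1.672
Loading dose = maintenance dose × R = 190 × 1.672 ≈ 318 mg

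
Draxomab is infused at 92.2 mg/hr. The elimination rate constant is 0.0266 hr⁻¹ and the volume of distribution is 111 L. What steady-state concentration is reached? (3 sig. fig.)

CL = k · V = 0.0266 × 111 = 2.953 L/hr
Css = rate / CL = 92.2 / 2.953 ≈ 31.2 µg/mL

31.2 µg/mL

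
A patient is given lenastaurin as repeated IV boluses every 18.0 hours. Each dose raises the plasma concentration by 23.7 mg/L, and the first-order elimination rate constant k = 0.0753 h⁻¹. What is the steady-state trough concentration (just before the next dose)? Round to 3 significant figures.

Fraction remaining after one interval: e^(−kτ) = e^(−0.07530 × 18.0) = 0.2578
R = 1 / (1 − 0.2578) = 1.347
Css,max = 23.7 × 1.347 = 31.93 mg/L
Css,min = Css,max × e^(−kτ) = 31.93 × 0.2578 ≈ 8.23 mg/L

8.23 mg/L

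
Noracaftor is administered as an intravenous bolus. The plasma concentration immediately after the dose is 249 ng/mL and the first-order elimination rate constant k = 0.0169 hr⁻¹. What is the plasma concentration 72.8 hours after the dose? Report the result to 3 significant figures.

72.8 ng/mL

C(t) = C₀ e^(−kt) = 249 × e^(−0.01690 × 72.8) = 249 × e^(−1.230) = 249 × 0.2922 ≈ 72.8 ng/mL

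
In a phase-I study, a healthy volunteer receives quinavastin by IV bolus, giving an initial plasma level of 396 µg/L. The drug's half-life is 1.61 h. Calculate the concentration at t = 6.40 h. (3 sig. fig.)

k = ln 2 / 1.61 = 0.4305 h⁻¹
6.40 h is 3.975 half-lives, so C = 396 × (1/2)^3.975 = 396 × 0.06359 ≈ 25.2 µg/L

25.2 µg/L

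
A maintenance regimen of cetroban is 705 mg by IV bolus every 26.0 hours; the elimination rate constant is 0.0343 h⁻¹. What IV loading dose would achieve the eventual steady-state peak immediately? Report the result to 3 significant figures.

1190 mg

Accumulation ratio R = 1 / (1 − e^(−kτ)) = 1 / (1 − e^(−0.03430×26.0)) = 1 / (1 − 0.4099) = 1.695
Loading dose = maintenance dose × R = 705 × 1.695 ≈ 1190 mg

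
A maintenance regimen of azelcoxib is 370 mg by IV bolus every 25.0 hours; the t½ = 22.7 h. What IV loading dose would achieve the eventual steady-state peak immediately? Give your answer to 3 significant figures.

693 mg

k = ln 2 / 22.7 = 0.03054 h⁻¹
Accumulation ratio R = 1 / (1 − e^(−kτ)) = 1 / (1 − e^(−0.03054×25.0)) = 1 / (1 − 0.4661) = 1.873
Loading dose = maintenance dose × R = 370 × 1.873 ≈ 693 mg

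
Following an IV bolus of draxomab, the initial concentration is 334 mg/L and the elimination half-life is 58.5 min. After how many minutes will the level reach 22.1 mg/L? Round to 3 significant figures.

k = ln 2 / 58.5 = 0.01185 min⁻¹
C(t) = C₀ e^(−kt)  ⇒  t = ln(C₀/C) / k
t = ln(334/22.1) / 0.01185 = 2.716 / 0.01185 ≈ 229 minutes

229 minutes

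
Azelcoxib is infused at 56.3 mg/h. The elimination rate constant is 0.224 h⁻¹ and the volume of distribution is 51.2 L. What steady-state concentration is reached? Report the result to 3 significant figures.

4.91 µg/mL

CL = k · V = 0.224 × 51.2 = 11.47 L/h
Css = rate / CL = 56.3 / 11.47 ≈ 4.91 µg/mL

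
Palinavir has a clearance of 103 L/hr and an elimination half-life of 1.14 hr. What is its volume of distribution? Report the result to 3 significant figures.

169 L

k = ln 2 / t½ = ln 2 / 1.14 = 0.6080 hr⁻¹
V = CL / k = 103 / 0.6080 ≈ 169 L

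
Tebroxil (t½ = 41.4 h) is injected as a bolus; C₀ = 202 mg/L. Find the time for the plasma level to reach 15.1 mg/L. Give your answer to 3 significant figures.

k = ln 2 / 41.4 = 0.01674 h⁻¹
C(t) = C₀ e^(−kt)  ⇒  t = ln(C₀/C) / k
t = ln(202/15.1) / 0.01674 = 2.594 / 0.01674 ≈ 155 hours

155 hours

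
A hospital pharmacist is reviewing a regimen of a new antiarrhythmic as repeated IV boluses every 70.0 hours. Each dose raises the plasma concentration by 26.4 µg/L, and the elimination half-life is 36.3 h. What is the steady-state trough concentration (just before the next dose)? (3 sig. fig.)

k = ln 2 / 36.3 = 0.01909 h⁻¹
Fraction remaining after one interval: e^(−kτ) = e^(−0.01909 × 70.0) = 0.2627
R = 1 / (1 − 0.2627) = 1.356
Css,max = 26.4 × 1.356 = 35.81 µg/L
Css,min = Css,max × e^(−kτ) = 35.81 × 0.2627 ≈ 9.41 µg/L

9.41 µg/L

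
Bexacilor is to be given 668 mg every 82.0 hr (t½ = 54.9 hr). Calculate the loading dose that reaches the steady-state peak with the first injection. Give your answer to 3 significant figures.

1040 mg

k = ln 2 / 54.9 = 0.01263 hr⁻¹
Accumulation ratio R = 1 / (1 − e^(−kτ)) = 1 / (1 − e^(−0.01263×82.0)) = 1 / (1 − 0.3551) = 1.551
Loading dose = maintenance dose × R = 668 × 1.551 ≈ 1040 mg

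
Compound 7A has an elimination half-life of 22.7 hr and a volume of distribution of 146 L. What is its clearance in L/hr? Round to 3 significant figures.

4.46 L/hr

k = ln 2 / t½ = ln 2 / 22.7 = 0.03054 hr⁻¹
CL = k · V = 0.03054 × 146 ≈ 4.46 L/hr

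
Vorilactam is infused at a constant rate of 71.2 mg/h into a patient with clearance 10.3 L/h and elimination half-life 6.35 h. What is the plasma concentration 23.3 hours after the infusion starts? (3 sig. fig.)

6.37 µg/mL

Css = rate / CL = 71.2 / 10.3 = 6.913 µg/mL
k = ln 2 / 6.35 = 0.1092 h⁻¹
C(t) = Css (1 − e^(−kt)) = 6.913 × (1 − e^(−2.543)) = 6.913 × 0.9214 ≈ 6.37 µg/mL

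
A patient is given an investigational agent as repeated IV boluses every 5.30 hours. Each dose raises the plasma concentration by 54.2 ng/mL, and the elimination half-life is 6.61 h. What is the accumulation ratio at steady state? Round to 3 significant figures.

k = ln 2 / 6.61 = 0.1049 h⁻¹
Fraction remaining after one interval: e^(−kτ) = e^(−0.1049 × 5.30) = 0.5736
R = 1 / (1 − 0.5736) = 1 / 0.4264 ≈ 2.35

2.35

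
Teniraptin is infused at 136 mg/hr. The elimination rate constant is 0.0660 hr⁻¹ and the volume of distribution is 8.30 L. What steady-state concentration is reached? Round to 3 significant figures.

248 mg/L

CL = k · V = 0.0660 × 8.30 = 0.5478 L/hr
Css = rate / CL = 136 / 0.5478 ≈ 248 mg/L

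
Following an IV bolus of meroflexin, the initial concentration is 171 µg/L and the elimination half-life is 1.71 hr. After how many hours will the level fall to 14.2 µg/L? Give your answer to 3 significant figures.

6.14 hours

k = ln 2 / 1.71 = 0.4053 hr⁻¹
C(t) = C₀ e^(−kt)  ⇒  t = ln(C₀/C) / k
t = ln(171/14.2) / 0.4053 = 2.488 / 0.4053 ≈ 6.14 hours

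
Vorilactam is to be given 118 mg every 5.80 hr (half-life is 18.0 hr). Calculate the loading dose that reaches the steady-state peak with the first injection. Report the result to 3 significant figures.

k = ln 2 / 18.0 = 0.03851 hr⁻¹
Accumulation ratio R = 1 / (1 − e^(−kτ)) = 1 / (1 − e^(−0.03851×5.80)) = 1 / (1 − 0.7998) = 4.996
Loading dose = maintenance dose × R = 118 × 4.996 ≈ 590 mg

590 mg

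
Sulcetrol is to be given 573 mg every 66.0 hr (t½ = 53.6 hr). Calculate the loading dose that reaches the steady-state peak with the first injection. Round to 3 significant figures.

k = ln 2 / 53.6 = 0.01293 hr⁻¹
Accumulation ratio R = 1 / (1 − e^(−kτ)) = 1 / (1 − e^(−0.01293×66.0)) = 1 / (1 − 0.4259) = 1.742
Loading dose = maintenance dose × R = 573 × 1.742 ≈ 998 mg

998 mg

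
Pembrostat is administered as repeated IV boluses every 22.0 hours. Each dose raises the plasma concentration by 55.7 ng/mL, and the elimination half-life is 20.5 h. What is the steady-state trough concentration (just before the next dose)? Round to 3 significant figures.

k = ln 2 / 20.5 = 0.03381 h⁻¹
Fraction remaining after one interval: e^(−kτ) = e^(−0.03381 × 22.0) = 0.4753
R = 1 / (1 − 0.4753) = 1.906
Css,max = 55.7 × 1.906 = 106.2 ng/mL
Css,min = Css,max × e^(−kτ) = 106.2 × 0.4753 ≈ 50.5 ng/mL

50.5 ng/mL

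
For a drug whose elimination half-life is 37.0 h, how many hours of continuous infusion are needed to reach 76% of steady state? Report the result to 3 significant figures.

k = ln 2 / 37.0 = 0.01873 h⁻¹
f = 1 − e^(−kt)  ⇒  t = −ln(1 − f) / k
t = −ln(1 − 0.76) / 0.01873 = 1.427 / 0.01873 ≈ 76.2 hours

76.2 hours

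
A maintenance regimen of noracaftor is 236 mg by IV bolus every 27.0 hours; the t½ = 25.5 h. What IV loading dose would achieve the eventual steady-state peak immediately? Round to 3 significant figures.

k = ln 2 / 25.5 = 0.02718 h⁻¹
Accumulation ratio R = 1 / (1 − e^(−kτ)) = 1 / (1 − e^(−0.02718×27.0)) = 1 / (1 − 0.4800) = 1.923
Loading dose = maintenance dose × R = 236 × 1.923 ≈ 454 mg

454 mg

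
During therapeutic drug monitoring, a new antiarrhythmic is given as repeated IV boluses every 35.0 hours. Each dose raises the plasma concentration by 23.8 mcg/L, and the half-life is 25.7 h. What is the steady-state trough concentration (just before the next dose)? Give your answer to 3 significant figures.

15.2 mcg/L

k = ln 2 / 25.7 = 0.02697 h⁻¹
Fraction remaining after one interval: e^(−kτ) = e^(−0.02697 × 35.0) = 0.3891
R = 1 / (1 − 0.3891) = 1.637
Css,max = 23.8 × 1.637 = 38.96 mcg/L
Css,min = Css,max × e^(−kτ) = 38.96 × 0.3891 ≈ 15.2 mcg/L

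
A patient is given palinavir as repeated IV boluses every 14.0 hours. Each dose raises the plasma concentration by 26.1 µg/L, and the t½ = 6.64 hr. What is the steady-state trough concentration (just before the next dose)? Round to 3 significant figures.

k = ln 2 / 6.64 = 0.1044 hr⁻¹
Fraction remaining after one interval: e^(−kτ) = e^(−0.1044 × 14.0) = 0.2319
R = 1 / (1 − 0.2319) = 1.302
Css,max = 26.1 × 1.302 = 33.98 µg/L
Css,min = Css,max × e^(−kτ) = 33.98 × 0.2319 ≈ 7.88 µg/L

7.88 µg/L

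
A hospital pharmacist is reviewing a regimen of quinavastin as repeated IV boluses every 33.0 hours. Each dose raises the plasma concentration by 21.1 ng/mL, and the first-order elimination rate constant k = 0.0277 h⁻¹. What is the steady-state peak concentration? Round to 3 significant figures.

Fraction remaining after one interval: e^(−kτ) = e^(−0.02770 × 33.0) = 0.4009
R = 1 / (1 − 0.4009) = 1.669
Css,max = 21.1 × 1.669 ≈ 35.2 ng/mL

35.2 ng/mL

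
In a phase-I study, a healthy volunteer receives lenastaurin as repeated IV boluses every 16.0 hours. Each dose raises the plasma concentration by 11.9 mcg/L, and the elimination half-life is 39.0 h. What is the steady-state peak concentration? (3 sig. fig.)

k = ln 2 / 39.0 = 0.01777 h⁻¹
Fraction remaining after one interval: e^(−kτ) = e^(−0.01777 × 16.0) = 0.7525
R = 1 / (1 − 0.7525) = 4.040
Css,max = 11.9 × 4.040 ≈ 48.1 mcg/L

48.1 mcg/L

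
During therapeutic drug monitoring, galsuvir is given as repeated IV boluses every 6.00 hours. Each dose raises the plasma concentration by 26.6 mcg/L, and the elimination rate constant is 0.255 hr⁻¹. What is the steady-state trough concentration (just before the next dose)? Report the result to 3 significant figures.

7.35 mcg/L

Fraction remaining after one interval: e^(−kτ) = e^(−0.2550 × 6.00) = 0.2165
R = 1 / (1 − 0.2165) = 1.276
Css,max = 26.6 × 1.276 = 33.95 mcg/L
Css,min = Css,max × e^(−kτ) = 33.95 × 0.2165 ≈ 7.35 mcg/L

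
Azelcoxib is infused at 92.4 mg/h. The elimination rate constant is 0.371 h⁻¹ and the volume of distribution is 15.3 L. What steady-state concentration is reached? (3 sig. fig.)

CL = k · V = 0.371 × 15.3 = 5.676 L/h
Css = rate / CL = 92.4 / 5.676 ≈ 16.3 µg/mL

16.3 µg/mL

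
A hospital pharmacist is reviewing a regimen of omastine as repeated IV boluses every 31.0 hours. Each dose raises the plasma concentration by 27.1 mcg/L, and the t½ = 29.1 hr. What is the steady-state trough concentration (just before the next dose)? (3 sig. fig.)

24.8 mcg/L

k = ln 2 / 29.1 = 0.02382 hr⁻¹
Fraction remaining after one interval: e^(−kτ) = e^(−0.02382 × 31.0) = 0.4779
R = 1 / (1 − 0.4779) = 1.915
Css,max = 27.1 × 1.915 = 51.90 mcg/L
Css,min = Css,max × e^(−kτ) = 51.90 × 0.4779 ≈ 24.8 mcg/L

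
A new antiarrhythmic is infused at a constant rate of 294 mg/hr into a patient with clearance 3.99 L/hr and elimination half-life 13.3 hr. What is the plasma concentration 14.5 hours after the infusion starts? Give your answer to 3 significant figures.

Css = rate / CL = 294 / 3.99 = 73.68 mg/L
k = ln 2 / 13.3 = 0.05212 hr⁻¹
C(t) = Css (1 − e^(−kt)) = 73.68 × (1 − e^(−0.7557)) = 73.68 × 0.5303 ≈ 39.1 mg/L

39.1 mg/L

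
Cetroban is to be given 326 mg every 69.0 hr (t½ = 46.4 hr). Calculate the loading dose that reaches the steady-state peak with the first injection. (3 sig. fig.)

k = ln 2 / 46.4 = 0.01494 hr⁻¹
Accumulation ratio R = 1 / (1 − e^(−kτ)) = 1 / (1 − e^(−0.01494×69.0)) = 1 / (1 − 0.3567) = 1.555
Loading dose = maintenance dose × R = 326 × 1.555 ≈ 507 mg

507 mg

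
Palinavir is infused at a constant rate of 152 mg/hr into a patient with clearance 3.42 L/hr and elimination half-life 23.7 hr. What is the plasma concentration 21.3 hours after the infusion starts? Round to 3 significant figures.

20.6 µg/mL

Css = rate / CL = 152 / 3.42 = 44.44 µg/mL
k = ln 2 / 23.7 = 0.02925 hr⁻¹
C(t) = Css (1 − e^(−kt)) = 44.44 × (1 − e^(−0.6230)) = 44.44 × 0.4636 ≈ 20.6 µg/mL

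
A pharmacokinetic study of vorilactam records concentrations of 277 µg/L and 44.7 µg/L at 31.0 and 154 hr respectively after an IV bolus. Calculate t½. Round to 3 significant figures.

46.7 hours

k = ln(C₁/C₂) / (t₂ − t₁) = ln(277/44.7) / (154 − 31.0)
  = 1.824 / 123.0 = 0.01483 hr⁻¹
t½ = ln 2 / k = ln 2 / 0.01483 ≈ 46.7 hours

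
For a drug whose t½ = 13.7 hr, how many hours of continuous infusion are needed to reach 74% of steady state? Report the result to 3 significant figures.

26.6 hours

k = ln 2 / 13.7 = 0.05059 hr⁻¹
f = 1 − e^(−kt)  ⇒  t = −ln(1 − f) / k
t = −ln(1 − 0.74) / 0.05059 = 1.347 / 0.05059 ≈ 26.6 hours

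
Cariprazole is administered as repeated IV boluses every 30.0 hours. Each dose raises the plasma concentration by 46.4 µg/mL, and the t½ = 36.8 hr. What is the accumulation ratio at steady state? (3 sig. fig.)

2.32

k = ln 2 / 36.8 = 0.01884 hr⁻¹
Fraction remaining after one interval: e^(−kτ) = e^(−0.01884 × 30.0) = 0.5683
R = 1 / (1 − 0.5683) = 1 / 0.4317 ≈ 2.32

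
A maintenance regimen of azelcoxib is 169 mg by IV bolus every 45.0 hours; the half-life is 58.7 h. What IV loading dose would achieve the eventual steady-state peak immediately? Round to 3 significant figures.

410 mg

k = ln 2 / 58.7 = 0.01181 h⁻¹
Accumulation ratio R = 1 / (1 − e^(−kτ)) = 1 / (1 − e^(−0.01181×45.0)) = 1 / (1 − 0.5878) = 2.426
Loading dose = maintenance dose × R = 169 × 2.426 ≈ 410 mg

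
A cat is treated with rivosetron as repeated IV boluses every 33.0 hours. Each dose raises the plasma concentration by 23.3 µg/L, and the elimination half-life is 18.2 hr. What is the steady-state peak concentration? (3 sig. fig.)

32.6 µg/L

k = ln 2 / 18.2 = 0.03809 hr⁻¹
Fraction remaining after one interval: e^(−kτ) = e^(−0.03809 × 33.0) = 0.2846
R = 1 / (1 − 0.2846) = 1.398
Css,max = 23.3 × 1.398 ≈ 32.6 µg/L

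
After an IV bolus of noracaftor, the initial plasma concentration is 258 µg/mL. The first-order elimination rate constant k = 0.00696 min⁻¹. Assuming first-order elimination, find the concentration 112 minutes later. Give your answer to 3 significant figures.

118 µg/mL

C(t) = C₀ e^(−kt) = 258 × e^(−0.006960 × 112) = 258 × e^(−0.7795) = 258 × 0.4586 ≈ 118 µg/mL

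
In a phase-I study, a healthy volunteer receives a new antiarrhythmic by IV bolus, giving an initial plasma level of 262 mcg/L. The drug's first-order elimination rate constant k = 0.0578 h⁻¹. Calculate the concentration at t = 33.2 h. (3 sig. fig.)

C(t) = C₀ e^(−kt) = 262 × e^(−0.05780 × 33.2) = 262 × e^(−1.919) = 262 × 0.1468 ≈ 38.5 mcg/L

38.5 mcg/L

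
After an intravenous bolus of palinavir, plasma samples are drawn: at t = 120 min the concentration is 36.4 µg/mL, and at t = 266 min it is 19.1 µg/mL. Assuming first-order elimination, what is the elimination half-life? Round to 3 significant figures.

k = ln(C₁/C₂) / (t₂ − t₁) = ln(36.4/19.1) / (266 − 120)
  = 0.6449 / 146.0 = 0.004417 min⁻¹
t½ = ln 2 / k = ln 2 / 0.004417 ≈ 157 minutes

157 minutes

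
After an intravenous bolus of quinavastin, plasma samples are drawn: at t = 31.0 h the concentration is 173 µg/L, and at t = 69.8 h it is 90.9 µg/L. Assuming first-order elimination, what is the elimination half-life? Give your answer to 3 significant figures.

41.8 hours

k = ln(C₁/C₂) / (t₂ − t₁) = ln(173/90.9) / (69.8 − 31.0)
  = 0.6435 / 38.80 = 0.01659 h⁻¹
t½ = ln 2 / k = ln 2 / 0.01659 ≈ 41.8 hours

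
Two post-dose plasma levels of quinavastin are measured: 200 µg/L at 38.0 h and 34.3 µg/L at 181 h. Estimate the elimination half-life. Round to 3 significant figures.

56.2 hours

k = ln(C₁/C₂) / (t₂ − t₁) = ln(200/34.3) / (181 − 38.0)
  = 1.763 / 143.0 = 0.01233 h⁻¹
t½ = ln 2 / k = ln 2 / 0.01233 ≈ 56.2 hours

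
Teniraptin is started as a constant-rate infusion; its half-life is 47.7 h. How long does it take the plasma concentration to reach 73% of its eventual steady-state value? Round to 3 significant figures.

k = ln 2 / 47.7 = 0.01453 h⁻¹
f = 1 − e^(−kt)  ⇒  t = −ln(1 − f) / k
t = −ln(1 − 0.73) / 0.01453 = 1.309 / 0.01453 ≈ 90.1 hours

90.1 hours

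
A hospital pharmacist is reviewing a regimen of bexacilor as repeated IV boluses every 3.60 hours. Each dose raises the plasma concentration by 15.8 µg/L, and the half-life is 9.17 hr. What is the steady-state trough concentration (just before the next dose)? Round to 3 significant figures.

k = ln 2 / 9.17 = 0.07559 hr⁻¹
Fraction remaining after one interval: e^(−kτ) = e^(−0.07559 × 3.60) = 0.7618
R = 1 / (1 − 0.7618) = 4.198
Css,max = 15.8 × 4.198 = 66.32 µg/L
Css,min = Css,max × e^(−kτ) = 66.32 × 0.7618 ≈ 50.5 µg/L

50.5 µg/L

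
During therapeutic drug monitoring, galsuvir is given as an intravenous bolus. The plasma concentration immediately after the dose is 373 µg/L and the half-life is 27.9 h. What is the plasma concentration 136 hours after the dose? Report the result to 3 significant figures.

k = ln 2 / 27.9 = 0.02484 h⁻¹
C(t) = C₀ e^(−kt) = 373 × e^(−0.02484 × 136) = 373 × e^(−3.379) = 373 × 0.03409 ≈ 12.7 µg/L

12.7 µg/L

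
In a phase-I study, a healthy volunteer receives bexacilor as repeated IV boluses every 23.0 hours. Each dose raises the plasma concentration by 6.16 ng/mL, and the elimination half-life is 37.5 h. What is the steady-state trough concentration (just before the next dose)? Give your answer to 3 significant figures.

11.6 ng/mL

k = ln 2 / 37.5 = 0.01848 h⁻¹
Fraction remaining after one interval: e^(−kτ) = e^(−0.01848 × 23.0) = 0.6537
R = 1 / (1 − 0.6537) = 2.888
Css,max = 6.16 × 2.888 = 17.79 ng/mL
Css,min = Css,max × e^(−kτ) = 17.79 × 0.6537 ≈ 11.6 ng/mL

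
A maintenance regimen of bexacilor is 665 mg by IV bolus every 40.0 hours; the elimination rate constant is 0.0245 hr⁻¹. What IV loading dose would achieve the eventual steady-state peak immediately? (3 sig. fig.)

1060 mg

Accumulation ratio R = 1 / (1 − e^(−kτ)) = 1 / (1 − e^(−0.02450×40.0)) = 1 / (1 − 0.3753) = 1.601
Loading dose = maintenance dose × R = 665 × 1.601 ≈ 1060 mg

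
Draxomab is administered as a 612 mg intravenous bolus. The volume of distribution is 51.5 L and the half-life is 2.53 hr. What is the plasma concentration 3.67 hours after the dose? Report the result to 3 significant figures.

C₀ = dose / V = 612 / 51.5 = 11.88 µg/mL
k = ln 2 / 2.53 = 0.2740 hr⁻¹
C(t) = C₀ e^(−kt) = 11.88 × e^(−0.2740 × 3.67) = 11.88 × e^(−1.005) = 11.88 × 0.3659 ≈ 4.35 µg/mL

4.35 µg/mL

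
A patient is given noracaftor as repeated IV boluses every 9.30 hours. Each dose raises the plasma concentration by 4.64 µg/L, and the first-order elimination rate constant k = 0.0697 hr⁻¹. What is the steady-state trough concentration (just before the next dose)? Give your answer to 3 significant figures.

Fraction remaining after one interval: e^(−kτ) = e^(−0.06970 × 9.30) = 0.5230
R = 1 / (1 − 0.5230) = 2.096
Css,max = 4.64 × 2.096 = 9.727 µg/L
Css,min = Css,max × e^(−kτ) = 9.727 × 0.5230 ≈ 5.09 µg/L

5.09 µg/L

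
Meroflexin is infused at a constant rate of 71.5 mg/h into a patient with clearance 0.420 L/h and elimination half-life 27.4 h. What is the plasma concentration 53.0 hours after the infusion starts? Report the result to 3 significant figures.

Css = rate / CL = 71.5 / 0.420 = 170.2 µg/mL
k = ln 2 / 27.4 = 0.02530 h⁻¹
C(t) = Css (1 − e^(−kt)) = 170.2 × (1 − e^(−1.341)) = 170.2 × 0.7384 ≈ 126 µg/mL

126 µg/mL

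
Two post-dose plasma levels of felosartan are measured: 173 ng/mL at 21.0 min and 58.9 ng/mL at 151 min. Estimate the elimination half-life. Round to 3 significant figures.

k = ln(C₁/C₂) / (t₂ − t₁) = ln(173/58.9) / (151 − 21.0)
  = 1.077 / 130.0 = 0.008288 min⁻¹
t½ = ln 2 / k = ln 2 / 0.008288 ≈ 83.6 minutes

83.6 minutes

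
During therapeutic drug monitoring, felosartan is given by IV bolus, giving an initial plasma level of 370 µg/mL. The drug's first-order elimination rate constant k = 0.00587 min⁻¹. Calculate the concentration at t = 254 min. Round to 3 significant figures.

C(t) = C₀ e^(−kt) = 370 × e^(−0.005870 × 254) = 370 × e^(−1.491) = 370 × 0.2252 ≈ 83.3 µg/mL

83.3 µg/mL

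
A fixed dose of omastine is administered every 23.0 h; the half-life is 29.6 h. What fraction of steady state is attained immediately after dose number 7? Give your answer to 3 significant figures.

k = ln 2 / 29.6 = 0.02342 h⁻¹
f_n = 1 − e^(−nkτ) = 1 − e^(−7 × 0.02342 × 23.0) = 1 − e^(−3.770) = 1 − 0.02305 ≈ 0.977

0.977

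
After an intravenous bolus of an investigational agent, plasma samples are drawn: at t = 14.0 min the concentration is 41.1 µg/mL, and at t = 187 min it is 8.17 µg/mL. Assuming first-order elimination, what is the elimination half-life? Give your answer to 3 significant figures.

74.2 minutes

k = ln(C₁/C₂) / (t₂ − t₁) = ln(41.1/8.17) / (187 − 14.0)
  = 1.616 / 173.0 = 0.009338 min⁻¹
t½ = ln 2 / k = ln 2 / 0.009338 ≈ 74.2 minutes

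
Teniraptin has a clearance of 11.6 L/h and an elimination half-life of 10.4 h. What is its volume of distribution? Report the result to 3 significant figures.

k = ln 2 / t½ = ln 2 / 10.4 = 0.06665 h⁻¹
V = CL / k = 11.6 / 0.06665 ≈ 174 L

174 L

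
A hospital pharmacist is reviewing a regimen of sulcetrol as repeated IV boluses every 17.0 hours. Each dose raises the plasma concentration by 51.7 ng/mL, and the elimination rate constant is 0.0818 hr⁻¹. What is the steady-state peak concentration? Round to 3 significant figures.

Fraction remaining after one interval: e^(−kτ) = e^(−0.08180 × 17.0) = 0.2489
R = 1 / (1 − 0.2489) = 1.331
Css,max = 51.7 × 1.331 ≈ 68.8 ng/mL

68.8 ng/mL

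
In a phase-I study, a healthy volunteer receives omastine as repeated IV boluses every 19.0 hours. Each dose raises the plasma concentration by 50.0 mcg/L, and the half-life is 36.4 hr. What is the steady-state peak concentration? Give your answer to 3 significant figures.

k = ln 2 / 36.4 = 0.01904 hr⁻¹
Fraction remaining after one interval: e^(−kτ) = e^(−0.01904 × 19.0) = 0.6964
R = 1 / (1 − 0.6964) = 3.294
Css,max = 50.0 × 3.294 ≈ 165 mcg/L

165 mcg/L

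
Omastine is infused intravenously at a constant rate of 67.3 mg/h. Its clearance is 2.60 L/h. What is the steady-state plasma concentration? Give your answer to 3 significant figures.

25.9 µg/mL

Css = infusion rate / CL = 67.3 / 2.60 ≈ 25.9 µg/mL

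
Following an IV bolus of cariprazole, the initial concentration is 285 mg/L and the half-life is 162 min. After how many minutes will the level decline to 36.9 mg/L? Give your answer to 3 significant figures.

k = ln 2 / 162 = 0.004279 min⁻¹
C(t) = C₀ e^(−kt)  ⇒  t = ln(C₀/C) / k
t = ln(285/36.9) / 0.004279 = 2.044 / 0.004279 ≈ 478 minutes

478 minutes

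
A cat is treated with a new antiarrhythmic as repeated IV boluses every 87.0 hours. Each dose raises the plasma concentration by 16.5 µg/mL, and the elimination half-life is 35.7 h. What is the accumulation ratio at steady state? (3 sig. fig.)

1.23

k = ln 2 / 35.7 = 0.01942 h⁻¹
Fraction remaining after one interval: e^(−kτ) = e^(−0.01942 × 87.0) = 0.1847
R = 1 / (1 − 0.1847) = 1 / 0.8153 ≈ 1.23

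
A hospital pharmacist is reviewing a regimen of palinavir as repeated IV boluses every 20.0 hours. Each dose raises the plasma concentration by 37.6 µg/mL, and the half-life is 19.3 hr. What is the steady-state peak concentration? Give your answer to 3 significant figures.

73.4 µg/mL

k = ln 2 / 19.3 = 0.03591 hr⁻¹
Fraction remaining after one interval: e^(−kτ) = e^(−0.03591 × 20.0) = 0.4876
R = 1 / (1 − 0.4876) = 1.952
Css,max = 37.6 × 1.952 ≈ 73.4 µg/mL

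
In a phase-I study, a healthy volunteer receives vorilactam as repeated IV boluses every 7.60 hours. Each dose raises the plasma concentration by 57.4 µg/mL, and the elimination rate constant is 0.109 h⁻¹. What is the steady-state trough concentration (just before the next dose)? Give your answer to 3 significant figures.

44.5 µg/mL

Fraction remaining after one interval: e^(−kτ) = e^(−0.1090 × 7.60) = 0.4367
R = 1 / (1 − 0.4367) = 1.775
Css,max = 57.4 × 1.775 = 101.9 µg/mL
Css,min = Css,max × e^(−kτ) = 101.9 × 0.4367 ≈ 44.5 µg/mL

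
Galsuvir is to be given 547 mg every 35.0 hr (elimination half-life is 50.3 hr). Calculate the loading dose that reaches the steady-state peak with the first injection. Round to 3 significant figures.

1430 mg

k = ln 2 / 50.3 = 0.01378 hr⁻¹
Accumulation ratio R = 1 / (1 − e^(−kτ)) = 1 / (1 − e^(−0.01378×35.0)) = 1 / (1 − 0.6174) = 2.613
Loading dose = maintenance dose × R = 547 × 2.613 ≈ 1430 mg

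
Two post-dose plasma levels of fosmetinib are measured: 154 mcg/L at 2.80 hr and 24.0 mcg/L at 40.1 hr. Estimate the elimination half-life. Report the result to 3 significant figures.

k = ln(C₁/C₂) / (t₂ − t₁) = ln(154/24.0) / (40.1 − 2.80)
  = 1.859 / 37.30 = 0.04984 hr⁻¹
t½ = ln 2 / k = ln 2 / 0.04984 ≈ 13.9 hours

13.9 hours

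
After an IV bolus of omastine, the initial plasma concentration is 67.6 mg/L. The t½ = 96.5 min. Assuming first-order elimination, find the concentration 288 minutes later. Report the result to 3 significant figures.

8.54 mg/L

k = ln 2 / 96.5 = 0.007183 min⁻¹
C(t) = C₀ e^(−kt) = 67.6 × e^(−0.007183 × 288) = 67.6 × e^(−2.069) = 67.6 × 0.1264 ≈ 8.54 mg/L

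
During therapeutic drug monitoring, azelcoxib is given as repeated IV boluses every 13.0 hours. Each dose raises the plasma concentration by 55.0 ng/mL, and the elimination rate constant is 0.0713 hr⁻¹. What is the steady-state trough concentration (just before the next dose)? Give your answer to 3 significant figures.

Fraction remaining after one interval: e^(−kτ) = e^(−0.07130 × 13.0) = 0.3958
R = 1 / (1 − 0.3958) = 1.655
Css,max = 55.0 × 1.655 = 91.03 ng/mL
Css,min = Css,max × e^(−kτ) = 91.03 × 0.3958 ≈ 36.0 ng/mL

36.0 ng/mL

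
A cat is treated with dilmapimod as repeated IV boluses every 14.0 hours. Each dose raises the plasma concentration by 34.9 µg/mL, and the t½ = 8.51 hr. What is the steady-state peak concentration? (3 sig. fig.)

k = ln 2 / 8.51 = 0.08145 hr⁻¹
Fraction remaining after one interval: e^(−kτ) = e^(−0.08145 × 14.0) = 0.3197
R = 1 / (1 − 0.3197) = 1.470
Css,max = 34.9 × 1.470 ≈ 51.3 µg/mL

51.3 µg/mL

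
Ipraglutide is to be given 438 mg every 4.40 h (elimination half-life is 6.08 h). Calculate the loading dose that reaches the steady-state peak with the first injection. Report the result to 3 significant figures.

k = ln 2 / 6.08 = 0.1140 h⁻¹
Accumulation ratio R = 1 / (1 − e^(−kτ)) = 1 / (1 − e^(−0.1140×4.40)) = 1 / (1 − 0.6055) = 2.535
Loading dose = maintenance dose × R = 438 × 2.535 ≈ 1110 mg

1110 mg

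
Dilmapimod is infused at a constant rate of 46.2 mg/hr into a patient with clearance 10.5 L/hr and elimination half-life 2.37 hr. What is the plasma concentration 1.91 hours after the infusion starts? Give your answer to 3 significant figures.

1.88 µg/mL

Css = rate / CL = 46.2 / 10.5 = 4.400 µg/mL
k = ln 2 / 2.37 = 0.2925 hr⁻¹
C(t) = Css (1 − e^(−kt)) = 4.400 × (1 − e^(−0.5586)) = 4.400 × 0.4280 ≈ 1.88 µg/mL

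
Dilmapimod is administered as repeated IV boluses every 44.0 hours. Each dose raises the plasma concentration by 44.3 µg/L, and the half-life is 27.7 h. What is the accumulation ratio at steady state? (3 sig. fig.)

1.50

k = ln 2 / 27.7 = 0.02502 h⁻¹
Fraction remaining after one interval: e^(−kτ) = e^(−0.02502 × 44.0) = 0.3325
R = 1 / (1 − 0.3325) = 1 / 0.6675 ≈ 1.50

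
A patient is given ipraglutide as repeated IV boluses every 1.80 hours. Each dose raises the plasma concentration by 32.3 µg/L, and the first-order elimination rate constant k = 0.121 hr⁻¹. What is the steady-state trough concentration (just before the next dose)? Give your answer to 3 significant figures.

Fraction remaining after one interval: e^(−kτ) = e^(−0.1210 × 1.80) = 0.8043
R = 1 / (1 − 0.8043) = 5.110
Css,max = 32.3 × 5.110 = 165.0 µg/L
Css,min = Css,max × e^(−kτ) = 165.0 × 0.8043 ≈ 133 µg/L

133 µg/L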